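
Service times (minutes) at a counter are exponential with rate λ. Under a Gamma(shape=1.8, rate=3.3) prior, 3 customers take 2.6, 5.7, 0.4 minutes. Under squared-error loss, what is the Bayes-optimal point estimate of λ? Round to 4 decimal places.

0.4000

Σ times = 8.7. Posterior: Gamma(shape = 1.8+3 = 4.8, rate = 3.3+8.7 = 12.0).
Mode = (α−1)/β = 3.8/12.0 = 0.3167.
Mean = α/β = 4.8/12.0 = 0.4000.
Squared-error loss ⇒ the optimal estimator is the posterior mean.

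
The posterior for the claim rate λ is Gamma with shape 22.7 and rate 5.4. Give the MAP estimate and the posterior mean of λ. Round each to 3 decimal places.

MAP estimate = 4.019, posterior mean = 4.204

Mode = (α−1)/β = 21.7/5.4 = 4.019.
Mean = α/β = 22.7/5.4 = 4.204.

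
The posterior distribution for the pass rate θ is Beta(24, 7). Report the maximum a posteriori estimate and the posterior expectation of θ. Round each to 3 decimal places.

Mode = (24−1)/(24+7−2) = 23/29 = 0.793.
Mean = 24/(24+7) = 24/31 = 0.774.

MAP: 0.793. Posterior mean: 0.774.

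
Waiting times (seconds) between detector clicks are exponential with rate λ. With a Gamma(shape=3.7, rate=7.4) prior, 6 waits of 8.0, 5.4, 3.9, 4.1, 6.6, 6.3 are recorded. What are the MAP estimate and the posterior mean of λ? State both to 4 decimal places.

MAP estimate = 0.2086, posterior mean = 0.2326

Σ times = 34.3. Posterior: Gamma(shape = 3.7+6 = 9.7, rate = 7.4+34.3 = 41.7).
Mode = (α−1)/β = 8.7/41.7 = 0.2086.
Mean = α/β = 9.7/41.7 = 0.2326.
Right-skewed posterior ⇒ mode < mean.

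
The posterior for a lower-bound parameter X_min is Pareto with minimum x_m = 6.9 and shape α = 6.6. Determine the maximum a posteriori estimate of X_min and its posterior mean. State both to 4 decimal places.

The Pareto density is strictly decreasing on [x_m, ∞), so the mode is x_m = 6.9000.
Mean = α·x_m/(α−1) = 6.6·6.9/5.6 = 8.1321.
The mean is pulled above the mode by the posterior's right skew.

maximum a posteriori estimate = 6.9000, posterior mean = 8.1321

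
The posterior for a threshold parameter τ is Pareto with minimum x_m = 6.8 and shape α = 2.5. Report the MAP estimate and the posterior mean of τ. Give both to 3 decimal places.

The Pareto density is strictly decreasing on [x_m, ∞), so the mode is x_m = 6.800.
Mean = α·x_m/(α−1) = 2.5·6.8/1.5 = 11.333.
The posterior is right-skewed, so the mean exceeds the mode.

MAP = 6.800; posterior mean = 11.333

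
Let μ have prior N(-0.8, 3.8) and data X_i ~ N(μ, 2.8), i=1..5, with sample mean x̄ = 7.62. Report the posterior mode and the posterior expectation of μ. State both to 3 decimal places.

Posterior for μ is Normal. Precision-weighted mean: (1/3.8·-0.8 + 5/2.8·7.62) / (1/3.8 + 5/2.8) = 6.539.
A Normal posterior is symmetric, so mode = mean.

μ_MAP = 6.539, E[μ|data] = 6.539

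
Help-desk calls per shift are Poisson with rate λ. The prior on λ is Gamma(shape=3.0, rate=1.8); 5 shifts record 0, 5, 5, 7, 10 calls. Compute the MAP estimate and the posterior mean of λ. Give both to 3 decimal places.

MAP: 4.265. Posterior mean: 4.412.

Σ counts = 27. Posterior: Gamma(shape = 3.0+27 = 30.0, rate = 1.8+5 = 6.8).
Mode = (α−1)/β = 29.0/6.8 = 4.265.
Mean = α/β = 30.0/6.8 = 4.412.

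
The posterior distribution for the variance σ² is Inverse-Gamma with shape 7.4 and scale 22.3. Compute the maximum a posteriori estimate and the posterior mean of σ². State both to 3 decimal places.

σ²_MAP = 2.655, E[σ²|data] = 3.484

Mode = β/(α+1) = 22.3/8.4 = 2.655.
Mean = β/(α−1) = 22.3/6.4 = 3.484.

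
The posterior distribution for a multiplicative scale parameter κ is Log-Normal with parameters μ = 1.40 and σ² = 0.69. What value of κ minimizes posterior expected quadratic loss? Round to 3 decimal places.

Mode = exp(μ − σ²) = exp(0.71) = 2.034.
Mean = exp(μ + σ²/2) = exp(1.745) = 5.726.
Quadratic loss ⇒ the optimal estimator is the posterior mean.

5.726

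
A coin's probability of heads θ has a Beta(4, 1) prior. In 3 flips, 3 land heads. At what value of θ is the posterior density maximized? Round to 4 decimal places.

Posterior: Beta(4+3, 1+0) = Beta(7, 1).
Since β = 1 ≤ 1 and α > 1, the Beta density is monotone increasing on [0,1]; the mode is at 1.
Mean = 7/(7+1) = 0.8750.
This is the posterior mode — the MAP estimate.

1.0000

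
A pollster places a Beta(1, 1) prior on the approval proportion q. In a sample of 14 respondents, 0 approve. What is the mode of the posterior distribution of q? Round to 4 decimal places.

Posterior: Beta(1+0, 1+14) = Beta(1, 15).
Since α = 1 ≤ 1 and β > 1, the Beta density is monotone decreasing on [0,1]; the mode is at 0.
Mean = 1/(1+15) = 0.0625.
This is the posterior mode — the MAP estimate.

0.0000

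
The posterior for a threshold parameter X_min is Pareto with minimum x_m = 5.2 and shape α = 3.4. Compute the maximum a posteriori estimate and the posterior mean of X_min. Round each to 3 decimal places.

The Pareto density is strictly decreasing on [x_m, ∞), so the mode is x_m = 5.200.
Mean = α·x_m/(α−1) = 3.4·5.2/2.4 = 7.367.
The posterior is right-skewed, so the mean exceeds the mode.

X_min_MAP = 5.200, E[X_min|data] = 7.367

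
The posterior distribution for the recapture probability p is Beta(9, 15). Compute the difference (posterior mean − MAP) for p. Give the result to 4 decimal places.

Mode = (9−1)/(9+15−2) = 8/22 = 0.3636.
Mean = 9/(9+15) = 9/24 = 0.3750.
Difference = 0.3750 − 0.3636 = 0.0114.

0.0114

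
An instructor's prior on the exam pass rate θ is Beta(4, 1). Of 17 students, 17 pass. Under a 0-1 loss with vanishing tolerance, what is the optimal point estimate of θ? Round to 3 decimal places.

Posterior: Beta(4+17, 1+0) = Beta(21, 1).
Since β = 1 ≤ 1 and α > 1, the Beta density is monotone increasing on [0,1]; the mode is at 1.
Mean = 21/(21+1) = 0.955.
This is the posterior mode — the MAP estimate.

1.000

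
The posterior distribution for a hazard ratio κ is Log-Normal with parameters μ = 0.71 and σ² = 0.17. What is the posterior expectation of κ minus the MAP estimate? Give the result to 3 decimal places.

0.498

Mode = exp(μ − σ²) = exp(0.54) = 1.716.
Mean = exp(μ + σ²/2) = exp(0.795) = 2.214.
Difference = 2.214 − 1.716 = 0.498.
Right-skewed posterior ⇒ mode < mean.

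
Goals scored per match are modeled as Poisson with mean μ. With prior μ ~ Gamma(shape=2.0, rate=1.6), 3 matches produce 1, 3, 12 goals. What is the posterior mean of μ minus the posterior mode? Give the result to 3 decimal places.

0.217

Σ counts = 16. Posterior: Gamma(shape = 2.0+16 = 18.0, rate = 1.6+3 = 4.6).
Mode = (α−1)/β = 17.0/4.6 = 3.696.
Mean = α/β = 18.0/4.6 = 3.913.
Difference = 3.913 − 3.696 = 0.217.
Mean > mode: the posterior has a right tail.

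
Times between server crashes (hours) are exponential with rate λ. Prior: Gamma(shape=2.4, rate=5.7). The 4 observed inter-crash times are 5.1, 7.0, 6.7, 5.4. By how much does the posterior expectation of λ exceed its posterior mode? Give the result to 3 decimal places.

Σ times = 24.2. Posterior: Gamma(shape = 2.4+4 = 6.4, rate = 5.7+24.2 = 29.9).
Mode = (α−1)/β = 5.4/29.9 = 0.181.
Mean = α/β = 6.4/29.9 = 0.214.
Difference = 0.214 − 0.181 = 0.033.
The posterior is right-skewed, so the mean exceeds the mode.

0.033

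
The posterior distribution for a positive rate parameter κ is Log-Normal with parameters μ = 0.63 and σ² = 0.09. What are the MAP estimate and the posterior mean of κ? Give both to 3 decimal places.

MAP = 1.716; posterior mean = 1.964

Mode = exp(μ − σ²) = exp(0.54) = 1.716.
Mean = exp(μ + σ²/2) = exp(0.675) = 1.964.
Right-skewed posterior ⇒ mode < mean.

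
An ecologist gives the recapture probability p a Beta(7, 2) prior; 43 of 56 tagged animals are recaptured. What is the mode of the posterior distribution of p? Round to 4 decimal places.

0.7778

Posterior: Beta(7+43, 2+13) = Beta(50, 15).
Mode = (50−1)/(50+15−2) = 49/63 = 0.7778.
Mean = 50/(50+15) = 50/65 = 0.7692.
This is the posterior mode — the MAP estimate.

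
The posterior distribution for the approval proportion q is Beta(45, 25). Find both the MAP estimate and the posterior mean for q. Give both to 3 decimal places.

Mode = (45−1)/(45+25−2) = 44/68 = 0.647.
Mean = 45/(45+25) = 45/70 = 0.643.
Mode > mean: the posterior has a left tail.

MAP estimate = 0.647, posterior mean = 0.643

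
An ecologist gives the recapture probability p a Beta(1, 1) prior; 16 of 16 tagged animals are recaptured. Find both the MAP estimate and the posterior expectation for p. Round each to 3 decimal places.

MAP estimate = 1.000, posterior expectation = 0.944

Posterior: Beta(1+16, 1+0) = Beta(17, 1).
Since β = 1 ≤ 1 and α > 1, the Beta density is monotone increasing on [0,1]; the mode is at 1.
Mean = 17/(17+1) = 0.944.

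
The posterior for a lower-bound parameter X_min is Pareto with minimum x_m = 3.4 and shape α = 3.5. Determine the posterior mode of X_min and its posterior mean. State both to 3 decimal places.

posterior mode = 3.400, posterior mean = 4.760

The Pareto density is strictly decreasing on [x_m, ∞), so the mode is x_m = 3.400.
Mean = α·x_m/(α−1) = 3.5·3.4/2.5 = 4.760.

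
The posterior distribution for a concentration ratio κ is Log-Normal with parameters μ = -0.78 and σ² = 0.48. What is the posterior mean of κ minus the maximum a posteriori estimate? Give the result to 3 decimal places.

Mode = exp(μ − σ²) = exp(-1.26) = 0.284.
Mean = exp(μ + σ²/2) = exp(-0.540) = 0.583.
Difference = 0.583 − 0.284 = 0.299.

0.299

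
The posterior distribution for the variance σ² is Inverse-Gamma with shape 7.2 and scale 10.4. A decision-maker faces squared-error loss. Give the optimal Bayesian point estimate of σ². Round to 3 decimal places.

1.677

Mode = β/(α+1) = 10.4/8.2 = 1.268.
Mean = β/(α−1) = 10.4/6.2 = 1.677.
Squared-error loss ⇒ the optimal estimator is the posterior mean.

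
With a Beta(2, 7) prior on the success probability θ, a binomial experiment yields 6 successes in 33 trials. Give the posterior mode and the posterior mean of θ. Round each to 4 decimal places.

Posterior: Beta(2+6, 7+27) = Beta(8, 34).
Mode = (8−1)/(8+34−2) = 7/40 = 0.1750.
Mean = 8/(8+34) = 8/42 = 0.1905.

MAP: 0.1750. Posterior mean: 0.1905.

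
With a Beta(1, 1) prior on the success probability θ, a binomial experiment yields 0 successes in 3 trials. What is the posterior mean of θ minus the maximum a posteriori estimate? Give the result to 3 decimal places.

0.200

Posterior: Beta(1+0, 1+3) = Beta(1, 4).
Since α = 1 ≤ 1 and β > 1, the Beta density is monotone decreasing on [0,1]; the mode is at 0.
Mean = 1/(1+4) = 0.200.
Difference = 0.200 − 0.000 = 0.200.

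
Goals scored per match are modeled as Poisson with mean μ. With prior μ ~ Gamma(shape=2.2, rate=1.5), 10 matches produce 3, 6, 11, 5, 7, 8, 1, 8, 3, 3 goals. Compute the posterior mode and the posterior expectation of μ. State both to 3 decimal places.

Σ counts = 55. Posterior: Gamma(shape = 2.2+55 = 57.2, rate = 1.5+10 = 11.5).
Mode = (α−1)/β = 56.2/11.5 = 4.887.
Mean = α/β = 57.2/11.5 = 4.974.

MAP = 4.887, posterior mean = 4.974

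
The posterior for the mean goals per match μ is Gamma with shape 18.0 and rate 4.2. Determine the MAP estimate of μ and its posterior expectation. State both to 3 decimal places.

Mode = (α−1)/β = 17.0/4.2 = 4.048.
Mean = α/β = 18.0/4.2 = 4.286.

MAP = 4.048, posterior mean = 4.286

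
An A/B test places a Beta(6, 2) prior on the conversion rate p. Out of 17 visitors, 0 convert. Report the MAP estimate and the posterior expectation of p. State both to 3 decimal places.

Posterior: Beta(6+0, 2+17) = Beta(6, 19).
Mode = (6−1)/(6+19−2) = 5/23 = 0.217.
Mean = 6/(6+19) = 6/25 = 0.240.

MAP estimate = 0.217, posterior expectation = 0.240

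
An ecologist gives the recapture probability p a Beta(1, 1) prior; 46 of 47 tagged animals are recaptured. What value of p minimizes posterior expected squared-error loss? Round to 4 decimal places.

0.9592

Posterior: Beta(1+46, 1+1) = Beta(47, 2).
Mode = (47−1)/(47+2−2) = 46/47 = 0.9787.
With a flat prior the MAP equals the MLE, 46/47.
Mean = 47/(47+2) = 47/49 = 0.9592.
Squared-error loss ⇒ the optimal estimator is the posterior mean.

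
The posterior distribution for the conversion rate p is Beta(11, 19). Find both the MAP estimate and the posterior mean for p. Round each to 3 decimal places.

Mode = (11−1)/(11+19−2) = 10/28 = 0.357.
Mean = 11/(11+19) = 11/30 = 0.367.

p_MAP = 0.357, E[p|data] = 0.367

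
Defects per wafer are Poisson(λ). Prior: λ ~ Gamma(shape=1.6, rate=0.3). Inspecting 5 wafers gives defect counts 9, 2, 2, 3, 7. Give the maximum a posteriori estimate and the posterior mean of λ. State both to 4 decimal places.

MAP = 4.4528; posterior mean = 4.6415

Σ counts = 23. Posterior: Gamma(shape = 1.6+23 = 24.6, rate = 0.3+5 = 5.3).
Mode = (α−1)/β = 23.6/5.3 = 4.4528.
Mean = α/β = 24.6/5.3 = 4.6415.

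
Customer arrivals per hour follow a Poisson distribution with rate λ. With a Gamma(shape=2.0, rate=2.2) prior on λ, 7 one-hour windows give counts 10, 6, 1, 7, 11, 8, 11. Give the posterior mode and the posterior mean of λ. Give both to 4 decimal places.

Σ counts = 54. Posterior: Gamma(shape = 2.0+54 = 56.0, rate = 2.2+7 = 9.2).
Mode = (α−1)/β = 55.0/9.2 = 5.9783.
Mean = α/β = 56.0/9.2 = 6.0870.

MAP = 5.9783, posterior mean = 6.0870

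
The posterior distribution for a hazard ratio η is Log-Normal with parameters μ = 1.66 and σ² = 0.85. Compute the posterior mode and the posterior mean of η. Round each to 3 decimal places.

MAP = 2.248, posterior mean = 8.045

Mode = exp(μ − σ²) = exp(0.81) = 2.248.
Mean = exp(μ + σ²/2) = exp(2.085) = 8.045.
The posterior is right-skewed, so the mean exceeds the mode.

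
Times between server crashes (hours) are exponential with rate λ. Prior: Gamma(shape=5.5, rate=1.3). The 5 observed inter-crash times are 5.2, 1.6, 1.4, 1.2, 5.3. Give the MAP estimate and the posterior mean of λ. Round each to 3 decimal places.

Σ times = 14.7. Posterior: Gamma(shape = 5.5+5 = 10.5, rate = 1.3+14.7 = 16.0).
Mode = (α−1)/β = 9.5/16.0 = 0.594.
Mean = α/β = 10.5/16.0 = 0.656.
Right-skewed posterior ⇒ mode < mean.

λ_MAP = 0.594, E[λ|data] = 0.656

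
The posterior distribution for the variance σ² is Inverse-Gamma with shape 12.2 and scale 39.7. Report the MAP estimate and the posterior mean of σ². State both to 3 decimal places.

Mode = β/(α+1) = 39.7/13.2 = 3.008.
Mean = β/(α−1) = 39.7/11.2 = 3.545.

σ²_MAP = 3.008, E[σ²|data] = 3.545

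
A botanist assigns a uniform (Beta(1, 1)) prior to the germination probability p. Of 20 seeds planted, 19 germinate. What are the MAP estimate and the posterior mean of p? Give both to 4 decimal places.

Posterior: Beta(1+19, 1+1) = Beta(20, 2).
Mode = (20−1)/(20+2−2) = 19/20 = 0.9500.
Mean = 20/(20+2) = 20/22 = 0.9091.
Mode > mean: the posterior has a left tail.

MAP = 0.9500, posterior mean = 0.9091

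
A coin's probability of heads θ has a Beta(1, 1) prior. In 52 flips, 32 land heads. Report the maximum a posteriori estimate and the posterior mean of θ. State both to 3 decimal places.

Posterior: Beta(1+32, 1+20) = Beta(33, 21).
Mode = (33−1)/(33+21−2) = 32/52 = 0.615.
Mean = 33/(33+21) = 33/54 = 0.611.

MAP = 0.615, posterior mean = 0.611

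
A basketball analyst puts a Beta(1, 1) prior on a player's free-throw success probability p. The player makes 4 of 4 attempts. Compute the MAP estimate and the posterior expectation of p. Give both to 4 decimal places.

p_MAP = 1.0000, E[p|data] = 0.8333

Posterior: Beta(1+4, 1+0) = Beta(5, 1).
Since β = 1 ≤ 1 and α > 1, the Beta density is monotone increasing on [0,1]; the mode is at 1.
Mean = 5/(5+1) = 0.8333.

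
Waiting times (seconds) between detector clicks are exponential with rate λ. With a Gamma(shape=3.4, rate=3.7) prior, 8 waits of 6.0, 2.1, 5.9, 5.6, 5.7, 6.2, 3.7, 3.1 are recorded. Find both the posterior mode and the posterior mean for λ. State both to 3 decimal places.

Σ times = 38.3. Posterior: Gamma(shape = 3.4+8 = 11.4, rate = 3.7+38.3 = 42.0).
Mode = (α−1)/β = 10.4/42.0 = 0.248.
Mean = α/β = 11.4/42.0 = 0.271.

λ_MAP = 0.248, E[λ|data] = 0.271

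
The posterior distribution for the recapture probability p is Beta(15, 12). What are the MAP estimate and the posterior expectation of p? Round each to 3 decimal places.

p_MAP = 0.560, E[p|data] = 0.556

Mode = (15−1)/(15+12−2) = 14/25 = 0.560.
Mean = 15/(15+12) = 15/27 = 0.556.
The posterior is left-skewed, so the mode exceeds the mean.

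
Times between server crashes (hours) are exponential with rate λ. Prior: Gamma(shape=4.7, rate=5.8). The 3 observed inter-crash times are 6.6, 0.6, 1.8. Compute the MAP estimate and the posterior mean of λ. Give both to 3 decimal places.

Σ times = 9.0. Posterior: Gamma(shape = 4.7+3 = 7.7, rate = 5.8+9.0 = 14.8).
Mode = (α−1)/β = 6.7/14.8 = 0.453.
Mean = α/β = 7.7/14.8 = 0.520.
Right-skewed posterior ⇒ mode < mean.

MAP estimate = 0.453, posterior mean = 0.520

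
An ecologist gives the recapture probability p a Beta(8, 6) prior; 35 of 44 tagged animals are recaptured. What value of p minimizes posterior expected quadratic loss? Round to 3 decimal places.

0.741

Posterior: Beta(8+35, 6+9) = Beta(43, 15).
Mode = (43−1)/(43+15−2) = 42/56 = 0.750.
Mean = 43/(43+15) = 43/58 = 0.741.
Quadratic loss ⇒ the optimal estimator is the posterior mean.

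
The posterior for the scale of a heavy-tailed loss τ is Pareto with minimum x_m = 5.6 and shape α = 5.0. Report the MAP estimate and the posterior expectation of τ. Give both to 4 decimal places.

The Pareto density is strictly decreasing on [x_m, ∞), so the mode is x_m = 5.6000.
Mean = α·x_m/(α−1) = 5.0·5.6/4.0 = 7.0000.
The mean is pulled above the mode by the posterior's right skew.

MAP = 5.6000, posterior mean = 7.0000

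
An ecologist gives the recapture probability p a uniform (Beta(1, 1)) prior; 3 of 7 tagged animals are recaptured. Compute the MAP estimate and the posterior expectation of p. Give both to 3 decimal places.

Posterior: Beta(1+3, 1+4) = Beta(4, 5).
Mode = (4−1)/(4+5−2) = 3/7 = 0.429.
With a flat prior the MAP equals the MLE, 3/7.
Mean = 4/(4+5) = 4/9 = 0.444.

MAP estimate = 0.429, posterior expectation = 0.444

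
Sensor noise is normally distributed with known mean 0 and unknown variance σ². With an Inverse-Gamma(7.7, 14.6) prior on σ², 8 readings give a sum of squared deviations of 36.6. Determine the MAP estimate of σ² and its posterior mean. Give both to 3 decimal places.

Posterior: Inverse-Gamma(shape = 7.7+8/2 = 11.7, scale = 14.6+36.6/2 = 32.9).
Mode = β/(α+1) = 32.9/12.7 = 2.591.
Mean = β/(α−1) = 32.9/10.7 = 3.075.
The posterior is right-skewed, so the mean exceeds the mode.

σ²_MAP = 2.591, E[σ²|data] = 3.075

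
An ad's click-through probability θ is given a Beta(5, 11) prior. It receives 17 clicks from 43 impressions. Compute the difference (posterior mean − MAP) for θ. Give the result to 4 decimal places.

0.0045

Posterior: Beta(5+17, 11+26) = Beta(22, 37).
Mode = (22−1)/(22+37−2) = 21/57 = 0.3684.
Mean = 22/(22+37) = 22/59 = 0.3729.
Difference = 0.3729 − 0.3684 = 0.0045.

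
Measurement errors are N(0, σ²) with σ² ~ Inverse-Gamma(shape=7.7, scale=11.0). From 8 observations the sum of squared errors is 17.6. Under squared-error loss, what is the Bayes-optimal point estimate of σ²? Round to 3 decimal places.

Posterior: Inverse-Gamma(shape = 7.7+8/2 = 11.7, scale = 11.0+17.6/2 = 19.8).
Mode = β/(α+1) = 19.8/12.7 = 1.559.
Mean = β/(α−1) = 19.8/10.7 = 1.850.
Squared-error loss ⇒ the optimal estimator is the posterior mean.

1.850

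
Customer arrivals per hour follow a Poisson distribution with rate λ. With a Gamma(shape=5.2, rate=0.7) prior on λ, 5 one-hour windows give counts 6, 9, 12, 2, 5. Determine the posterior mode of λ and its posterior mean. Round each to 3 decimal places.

Σ counts = 34. Posterior: Gamma(shape = 5.2+34 = 39.2, rate = 0.7+5 = 5.7).
Mode = (α−1)/β = 38.2/5.7 = 6.702.
Mean = α/β = 39.2/5.7 = 6.877.
The posterior is right-skewed, so the mean exceeds the mode.

posterior mode = 6.702, posterior mean = 6.877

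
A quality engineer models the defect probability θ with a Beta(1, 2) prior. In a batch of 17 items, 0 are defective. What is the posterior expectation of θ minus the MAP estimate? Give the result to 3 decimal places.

Posterior: Beta(1+0, 2+17) = Beta(1, 19).
Since α = 1 ≤ 1 and β > 1, the Beta density is monotone decreasing on [0,1]; the mode is at 0.
Mean = 1/(1+19) = 0.050.
Difference = 0.050 − 0.000 = 0.050.

0.050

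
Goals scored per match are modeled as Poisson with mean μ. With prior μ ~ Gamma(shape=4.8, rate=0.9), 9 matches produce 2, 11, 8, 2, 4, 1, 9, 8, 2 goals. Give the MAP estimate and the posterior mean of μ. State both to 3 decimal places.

Σ counts = 47. Posterior: Gamma(shape = 4.8+47 = 51.8, rate = 0.9+9 = 9.9).
Mode = (α−1)/β = 50.8/9.9 = 5.131.
Mean = α/β = 51.8/9.9 = 5.232.

MAP: 5.131. Posterior mean: 5.232.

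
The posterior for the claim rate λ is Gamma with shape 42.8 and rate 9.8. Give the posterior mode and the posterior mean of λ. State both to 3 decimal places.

posterior mode = 4.265, posterior mean = 4.367

Mode = (α−1)/β = 41.8/9.8 = 4.265.
Mean = α/β = 42.8/9.8 = 4.367.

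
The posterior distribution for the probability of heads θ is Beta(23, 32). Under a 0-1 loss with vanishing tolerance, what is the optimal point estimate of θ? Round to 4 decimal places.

Mode = (23−1)/(23+32−2) = 22/53 = 0.4151.
Mean = 23/(23+32) = 23/55 = 0.4182.
This is the posterior mode — the MAP estimate.

0.4151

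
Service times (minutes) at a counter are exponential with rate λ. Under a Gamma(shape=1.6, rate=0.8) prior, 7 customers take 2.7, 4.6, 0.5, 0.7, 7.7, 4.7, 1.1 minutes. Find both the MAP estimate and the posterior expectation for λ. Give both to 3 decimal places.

MAP: 0.333. Posterior mean: 0.377.

Σ times = 22.0. Posterior: Gamma(shape = 1.6+7 = 8.6, rate = 0.8+22.0 = 22.8).
Mode = (α−1)/β = 7.6/22.8 = 0.333.
Mean = α/β = 8.6/22.8 = 0.377.
Right-skewed posterior ⇒ mode < mean.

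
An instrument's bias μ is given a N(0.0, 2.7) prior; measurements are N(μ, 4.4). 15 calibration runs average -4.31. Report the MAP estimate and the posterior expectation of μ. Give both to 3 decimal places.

MAP = -3.888, posterior mean = -3.888

Posterior for μ is Normal. Precision-weighted mean: (1/2.7·0.0 + 15/4.4·-4.31) / (1/2.7 + 15/4.4) = -3.888.
A Normal posterior is symmetric, so mode = mean.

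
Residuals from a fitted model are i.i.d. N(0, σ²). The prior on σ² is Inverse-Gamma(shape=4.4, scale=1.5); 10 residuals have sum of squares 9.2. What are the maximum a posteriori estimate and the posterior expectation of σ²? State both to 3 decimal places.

MAP: 0.587. Posterior mean: 0.726.

Posterior: Inverse-Gamma(shape = 4.4+10/2 = 9.4, scale = 1.5+9.2/2 = 6.1).
Mode = β/(α+1) = 6.1/10.4 = 0.587.
Mean = β/(α−1) = 6.1/8.4 = 0.726.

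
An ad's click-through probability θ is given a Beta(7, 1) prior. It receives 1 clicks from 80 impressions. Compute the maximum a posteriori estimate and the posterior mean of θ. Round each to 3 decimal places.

maximum a posteriori estimate = 0.081, posterior mean = 0.091

Posterior: Beta(7+1, 1+79) = Beta(8, 80).
Mode = (8−1)/(8+80−2) = 7/86 = 0.081.
Mean = 8/(8+80) = 8/88 = 0.091.
The posterior is right-skewed, so the mean exceeds the mode.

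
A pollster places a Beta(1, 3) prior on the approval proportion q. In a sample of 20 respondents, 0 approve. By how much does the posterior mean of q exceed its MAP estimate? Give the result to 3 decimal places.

Posterior: Beta(1+0, 3+20) = Beta(1, 23).
Since α = 1 ≤ 1 and β > 1, the Beta density is monotone decreasing on [0,1]; the mode is at 0.
Mean = 1/(1+23) = 0.042.
Difference = 0.042 − 0.000 = 0.042.
Right-skewed posterior ⇒ mode < mean.

0.042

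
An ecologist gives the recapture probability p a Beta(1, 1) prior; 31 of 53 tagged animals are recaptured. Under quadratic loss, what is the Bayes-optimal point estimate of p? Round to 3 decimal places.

0.582

Posterior: Beta(1+31, 1+22) = Beta(32, 23).
Mode = (32−1)/(32+23−2) = 31/53 = 0.585.
Mean = 32/(32+23) = 32/55 = 0.582.
Quadratic loss ⇒ the optimal estimator is the posterior mean.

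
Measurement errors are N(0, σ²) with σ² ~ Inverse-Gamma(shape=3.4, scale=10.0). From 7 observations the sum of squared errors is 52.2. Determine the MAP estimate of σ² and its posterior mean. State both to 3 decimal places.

Posterior: Inverse-Gamma(shape = 3.4+7/2 = 6.9, scale = 10.0+52.2/2 = 36.1).
Mode = β/(α+1) = 36.1/7.9 = 4.570.
Mean = β/(α−1) = 36.1/5.9 = 6.119.
The mean is pulled above the mode by the posterior's right skew.

MAP: 4.570. Posterior mean: 6.119.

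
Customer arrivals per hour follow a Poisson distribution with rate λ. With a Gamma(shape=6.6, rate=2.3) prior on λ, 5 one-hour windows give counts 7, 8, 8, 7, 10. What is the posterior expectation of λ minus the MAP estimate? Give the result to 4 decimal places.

Σ counts = 40. Posterior: Gamma(shape = 6.6+40 = 46.6, rate = 2.3+5 = 7.3).
Mode = (α−1)/β = 45.6/7.3 = 6.2466.
Mean = α/β = 46.6/7.3 = 6.3836.
Difference = 6.3836 − 6.2466 = 0.1370.

0.1370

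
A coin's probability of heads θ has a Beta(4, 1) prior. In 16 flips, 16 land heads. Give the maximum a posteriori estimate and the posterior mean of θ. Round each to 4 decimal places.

MAP = 1.0000, posterior mean = 0.9524

Posterior: Beta(4+16, 1+0) = Beta(20, 1).
Since β = 1 ≤ 1 and α > 1, the Beta density is monotone increasing on [0,1]; the mode is at 1.
Mean = 20/(20+1) = 0.9524.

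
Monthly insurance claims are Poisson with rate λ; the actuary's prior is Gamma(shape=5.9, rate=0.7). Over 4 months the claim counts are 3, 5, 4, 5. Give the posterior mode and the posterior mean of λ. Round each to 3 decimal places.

Σ counts = 17. Posterior: Gamma(shape = 5.9+17 = 22.9, rate = 0.7+4 = 4.7).
Mode = (α−1)/β = 21.9/4.7 = 4.660.
Mean = α/β = 22.9/4.7 = 4.872.

MAP = 4.660; posterior mean = 4.872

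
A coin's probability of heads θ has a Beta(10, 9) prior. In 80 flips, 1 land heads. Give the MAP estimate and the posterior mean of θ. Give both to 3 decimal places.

θ_MAP = 0.103, E[θ|data] = 0.111

Posterior: Beta(10+1, 9+79) = Beta(11, 88).
Mode = (11−1)/(11+88−2) = 10/97 = 0.103.
Mean = 11/(11+88) = 11/99 = 0.111.
Right-skewed posterior ⇒ mode < mean.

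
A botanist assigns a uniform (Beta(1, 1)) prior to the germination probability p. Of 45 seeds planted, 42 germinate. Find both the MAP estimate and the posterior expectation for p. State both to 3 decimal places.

Posterior: Beta(1+42, 1+3) = Beta(43, 4).
Mode = (43−1)/(43+4−2) = 42/45 = 0.933.
With a flat prior the MAP equals the MLE, 42/45.
Mean = 43/(43+4) = 43/47 = 0.915.
The posterior is left-skewed, so the mode exceeds the mean.

p_MAP = 0.933, E[p|data] = 0.915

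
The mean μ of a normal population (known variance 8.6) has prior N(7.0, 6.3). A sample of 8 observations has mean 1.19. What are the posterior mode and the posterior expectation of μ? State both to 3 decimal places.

MAP: 2.037. Posterior mean: 2.037.

Posterior for μ is Normal. Precision-weighted mean: (1/6.3·7.0 + 8/8.6·1.19) / (1/6.3 + 8/8.6) = 2.037.
A Normal posterior is symmetric, so mode = mean.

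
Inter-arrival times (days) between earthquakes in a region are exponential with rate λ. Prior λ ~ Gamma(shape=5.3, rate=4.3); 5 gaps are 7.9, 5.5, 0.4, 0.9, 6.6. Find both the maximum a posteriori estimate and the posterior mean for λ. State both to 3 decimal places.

λ_MAP = 0.363, E[λ|data] = 0.402

Σ times = 21.3. Posterior: Gamma(shape = 5.3+5 = 10.3, rate = 4.3+21.3 = 25.6).
Mode = (α−1)/β = 9.3/25.6 = 0.363.
Mean = α/β = 10.3/25.6 = 0.402.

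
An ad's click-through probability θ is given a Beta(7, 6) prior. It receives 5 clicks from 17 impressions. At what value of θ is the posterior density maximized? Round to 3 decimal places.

0.393

Posterior: Beta(7+5, 6+12) = Beta(12, 18).
Mode = (12−1)/(12+18−2) = 11/28 = 0.393.
Mean = 12/(12+18) = 12/30 = 0.400.
This is the posterior mode — the MAP estimate.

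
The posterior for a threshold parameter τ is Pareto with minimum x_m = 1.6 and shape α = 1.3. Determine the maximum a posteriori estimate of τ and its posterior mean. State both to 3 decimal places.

MAP: 1.600. Posterior mean: 6.933.

The Pareto density is strictly decreasing on [x_m, ∞), so the mode is x_m = 1.600.
Mean = α·x_m/(α−1) = 1.3·1.6/0.3 = 6.933.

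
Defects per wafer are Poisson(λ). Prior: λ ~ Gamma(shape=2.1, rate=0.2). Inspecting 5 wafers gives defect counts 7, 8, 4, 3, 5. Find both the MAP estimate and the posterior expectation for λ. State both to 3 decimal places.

MAP = 5.404; posterior mean = 5.596

Σ counts = 27. Posterior: Gamma(shape = 2.1+27 = 29.1, rate = 0.2+5 = 5.2).
Mode = (α−1)/β = 28.1/5.2 = 5.404.
Mean = α/β = 29.1/5.2 = 5.596.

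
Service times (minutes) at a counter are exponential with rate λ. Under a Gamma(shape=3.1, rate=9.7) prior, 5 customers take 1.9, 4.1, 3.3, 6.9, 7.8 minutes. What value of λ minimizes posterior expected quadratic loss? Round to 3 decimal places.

0.240

Σ times = 24.0. Posterior: Gamma(shape = 3.1+5 = 8.1, rate = 9.7+24.0 = 33.7).
Mode = (α−1)/β = 7.1/33.7 = 0.211.
Mean = α/β = 8.1/33.7 = 0.240.
Quadratic loss ⇒ the optimal estimator is the posterior mean.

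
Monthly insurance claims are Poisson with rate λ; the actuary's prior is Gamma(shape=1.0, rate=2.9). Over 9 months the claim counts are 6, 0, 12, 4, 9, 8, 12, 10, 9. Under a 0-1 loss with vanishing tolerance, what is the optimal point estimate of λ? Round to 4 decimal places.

5.8824

Σ counts = 70. Posterior: Gamma(shape = 1.0+70 = 71.0, rate = 2.9+9 = 11.9).
Mode = (α−1)/β = 70.0/11.9 = 5.8824.
Mean = α/β = 71.0/11.9 = 5.9664.
This is the posterior mode — the MAP estimate.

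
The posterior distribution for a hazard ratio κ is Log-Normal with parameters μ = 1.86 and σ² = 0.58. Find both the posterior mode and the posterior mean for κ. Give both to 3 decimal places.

MAP = 3.597; posterior mean = 8.585

Mode = exp(μ − σ²) = exp(1.28) = 3.597.
Mean = exp(μ + σ²/2) = exp(2.150) = 8.585.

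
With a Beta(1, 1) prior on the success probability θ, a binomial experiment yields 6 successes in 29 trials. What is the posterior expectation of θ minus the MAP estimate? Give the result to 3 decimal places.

Posterior: Beta(1+6, 1+23) = Beta(7, 24).
Mode = (7−1)/(7+24−2) = 6/29 = 0.207.
With a flat prior the MAP equals the MLE, 6/29.
Mean = 7/(7+24) = 7/31 = 0.226.
Difference = 0.226 − 0.207 = 0.019.

0.019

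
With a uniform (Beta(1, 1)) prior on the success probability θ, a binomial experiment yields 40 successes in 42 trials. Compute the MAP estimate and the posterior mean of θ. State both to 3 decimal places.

Posterior: Beta(1+40, 1+2) = Beta(41, 3).
Mode = (41−1)/(41+3−2) = 40/42 = 0.952.
With a flat prior the MAP equals the MLE, 40/42.
Mean = 41/(41+3) = 41/44 = 0.932.

MAP: 0.952. Posterior mean: 0.932.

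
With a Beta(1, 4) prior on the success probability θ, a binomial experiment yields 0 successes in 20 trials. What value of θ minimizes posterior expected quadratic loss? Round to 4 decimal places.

0.0400

Posterior: Beta(1+0, 4+20) = Beta(1, 24).
Since α = 1 ≤ 1 and β > 1, the Beta density is monotone decreasing on [0,1]; the mode is at 0.
Mean = 1/(1+24) = 0.0400.
Quadratic loss ⇒ the optimal estimator is the posterior mean.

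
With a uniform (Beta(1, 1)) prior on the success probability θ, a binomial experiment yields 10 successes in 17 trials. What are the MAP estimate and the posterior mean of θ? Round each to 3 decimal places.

Posterior: Beta(1+10, 1+7) = Beta(11, 8).
Mode = (11−1)/(11+8−2) = 10/17 = 0.588.
With a flat prior the MAP equals the MLE, 10/17.
Mean = 11/(11+8) = 11/19 = 0.579.

MAP = 0.588, posterior mean = 0.579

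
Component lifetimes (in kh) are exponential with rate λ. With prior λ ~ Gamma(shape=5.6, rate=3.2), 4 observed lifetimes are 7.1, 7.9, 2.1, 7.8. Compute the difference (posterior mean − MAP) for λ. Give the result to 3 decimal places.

0.036

Σ times = 24.9. Posterior: Gamma(shape = 5.6+4 = 9.6, rate = 3.2+24.9 = 28.1).
Mode = (α−1)/β = 8.6/28.1 = 0.306.
Mean = α/β = 9.6/28.1 = 0.342.
Difference = 0.342 − 0.306 = 0.036.
The mean is pulled above the mode by the posterior's right skew.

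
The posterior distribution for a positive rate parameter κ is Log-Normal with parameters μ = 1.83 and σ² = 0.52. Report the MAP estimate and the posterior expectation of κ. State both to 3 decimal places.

Mode = exp(μ − σ²) = exp(1.31) = 3.706.
Mean = exp(μ + σ²/2) = exp(2.090) = 8.085.

MAP: 3.706. Posterior mean: 8.085.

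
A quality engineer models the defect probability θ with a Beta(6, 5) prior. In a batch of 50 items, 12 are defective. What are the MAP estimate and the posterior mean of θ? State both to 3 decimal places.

Posterior: Beta(6+12, 5+38) = Beta(18, 43).
Mode = (18−1)/(18+43−2) = 17/59 = 0.288.
Mean = 18/(18+43) = 18/61 = 0.295.
The posterior is right-skewed, so the mean exceeds the mode.

MAP estimate = 0.288, posterior mean = 0.295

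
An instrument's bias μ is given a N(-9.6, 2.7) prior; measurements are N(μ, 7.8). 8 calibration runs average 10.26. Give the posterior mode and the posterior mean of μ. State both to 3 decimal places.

Posterior for μ is Normal. Precision-weighted mean: (1/2.7·-9.6 + 8/7.8·10.26) / (1/2.7 + 8/7.8) = 4.991.
A Normal posterior is symmetric, so mode = mean.

MAP = 4.991; posterior mean = 4.991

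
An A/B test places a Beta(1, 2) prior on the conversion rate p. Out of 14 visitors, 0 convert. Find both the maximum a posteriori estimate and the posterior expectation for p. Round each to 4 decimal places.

Posterior: Beta(1+0, 2+14) = Beta(1, 16).
Since α = 1 ≤ 1 and β > 1, the Beta density is monotone decreasing on [0,1]; the mode is at 0.
Mean = 1/(1+16) = 0.0588.
Mean > mode: the posterior has a right tail.

MAP = 0.0000; posterior mean = 0.0588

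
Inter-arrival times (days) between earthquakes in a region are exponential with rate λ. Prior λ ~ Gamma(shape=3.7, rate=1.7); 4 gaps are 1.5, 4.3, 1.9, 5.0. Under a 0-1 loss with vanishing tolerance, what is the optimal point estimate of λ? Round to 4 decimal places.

Σ times = 12.7. Posterior: Gamma(shape = 3.7+4 = 7.7, rate = 1.7+12.7 = 14.4).
Mode = (α−1)/β = 6.7/14.4 = 0.4653.
Mean = α/β = 7.7/14.4 = 0.5347.
This is the posterior mode — the MAP estimate.

0.4653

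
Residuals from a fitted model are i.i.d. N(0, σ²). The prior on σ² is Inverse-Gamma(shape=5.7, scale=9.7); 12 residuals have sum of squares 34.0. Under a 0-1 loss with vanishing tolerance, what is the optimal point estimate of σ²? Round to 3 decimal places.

Posterior: Inverse-Gamma(shape = 5.7+12/2 = 11.7, scale = 9.7+34.0/2 = 26.7).
Mode = β/(α+1) = 26.7/12.7 = 2.102.
Mean = β/(α−1) = 26.7/10.7 = 2.495.
This is the posterior mode — the MAP estimate.

2.102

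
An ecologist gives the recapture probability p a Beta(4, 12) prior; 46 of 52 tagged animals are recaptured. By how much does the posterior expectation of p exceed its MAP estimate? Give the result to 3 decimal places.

Posterior: Beta(4+46, 12+6) = Beta(50, 18).
Mode = (50−1)/(50+18−2) = 49/66 = 0.742.
Mean = 50/(50+18) = 50/68 = 0.735.
Difference = 0.735 − 0.742 = -0.007.
The posterior is left-skewed, so the mode exceeds the mean.

-0.007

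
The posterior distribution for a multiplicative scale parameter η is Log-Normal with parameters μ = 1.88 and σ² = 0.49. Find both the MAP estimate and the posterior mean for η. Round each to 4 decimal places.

MAP = 4.0149, posterior mean = 8.3729

Mode = exp(μ − σ²) = exp(1.39) = 4.0149.
Mean = exp(μ + σ²/2) = exp(2.125) = 8.3729.
Mean > mode: the posterior has a right tail.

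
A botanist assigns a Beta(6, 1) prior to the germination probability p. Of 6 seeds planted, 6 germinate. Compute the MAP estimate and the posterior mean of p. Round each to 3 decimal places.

Posterior: Beta(6+6, 1+0) = Beta(12, 1).
Since β = 1 ≤ 1 and α > 1, the Beta density is monotone increasing on [0,1]; the mode is at 1.
Mean = 12/(12+1) = 0.923.

MAP: 1.000. Posterior mean: 0.923.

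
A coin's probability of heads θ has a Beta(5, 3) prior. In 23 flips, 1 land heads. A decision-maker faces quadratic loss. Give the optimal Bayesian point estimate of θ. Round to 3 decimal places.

Posterior: Beta(5+1, 3+22) = Beta(6, 25).
Mode = (6−1)/(6+25−2) = 5/29 = 0.172.
Mean = 6/(6+25) = 6/31 = 0.194.
Quadratic loss ⇒ the optimal estimator is the posterior mean.

0.194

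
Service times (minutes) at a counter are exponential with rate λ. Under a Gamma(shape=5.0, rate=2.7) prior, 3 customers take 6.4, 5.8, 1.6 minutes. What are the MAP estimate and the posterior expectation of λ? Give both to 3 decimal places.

MAP = 0.424; posterior mean = 0.485

Σ times = 13.8. Posterior: Gamma(shape = 5.0+3 = 8.0, rate = 2.7+13.8 = 16.5).
Mode = (α−1)/β = 7.0/16.5 = 0.424.
Mean = α/β = 8.0/16.5 = 0.485.
Mean > mode: the posterior has a right tail.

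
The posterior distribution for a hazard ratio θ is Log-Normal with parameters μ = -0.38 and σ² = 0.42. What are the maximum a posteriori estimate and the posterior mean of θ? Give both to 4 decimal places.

MAP = 0.4493, posterior mean = 0.8437

Mode = exp(μ − σ²) = exp(-0.80) = 0.4493.
Mean = exp(μ + σ²/2) = exp(-0.170) = 0.8437.
Right-skewed posterior ⇒ mode < mean.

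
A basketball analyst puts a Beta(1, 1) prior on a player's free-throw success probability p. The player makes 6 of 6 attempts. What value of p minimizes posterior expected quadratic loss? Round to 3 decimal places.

Posterior: Beta(1+6, 1+0) = Beta(7, 1).
Since β = 1 ≤ 1 and α > 1, the Beta density is monotone increasing on [0,1]; the mode is at 1.
Mean = 7/(7+1) = 0.875.
Quadratic loss ⇒ the optimal estimator is the posterior mean.

0.875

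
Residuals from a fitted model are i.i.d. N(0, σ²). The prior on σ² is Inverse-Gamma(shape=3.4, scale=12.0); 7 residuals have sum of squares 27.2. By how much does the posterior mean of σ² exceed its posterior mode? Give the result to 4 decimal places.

1.0985

Posterior: Inverse-Gamma(shape = 3.4+7/2 = 6.9, scale = 12.0+27.2/2 = 25.6).
Mode = β/(α+1) = 25.6/7.9 = 3.2405.
Mean = β/(α−1) = 25.6/5.9 = 4.3390.
Difference = 4.3390 − 3.2405 = 1.0985.
The mean is pulled above the mode by the posterior's right skew.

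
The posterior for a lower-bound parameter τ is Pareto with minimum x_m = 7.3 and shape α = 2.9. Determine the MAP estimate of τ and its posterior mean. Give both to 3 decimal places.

MAP estimate = 7.300, posterior mean = 11.142

The Pareto density is strictly decreasing on [x_m, ∞), so the mode is x_m = 7.300.
Mean = α·x_m/(α−1) = 2.9·7.3/1.9 = 11.142.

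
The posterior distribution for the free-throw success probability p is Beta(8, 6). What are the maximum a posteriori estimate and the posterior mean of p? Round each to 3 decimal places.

Mode = (8−1)/(8+6−2) = 7/12 = 0.583.
Mean = 8/(8+6) = 8/14 = 0.571.

MAP = 0.583, posterior mean = 0.571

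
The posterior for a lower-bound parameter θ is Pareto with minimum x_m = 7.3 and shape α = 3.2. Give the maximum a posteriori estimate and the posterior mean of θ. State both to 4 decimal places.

The Pareto density is strictly decreasing on [x_m, ∞), so the mode is x_m = 7.3000.
Mean = α·x_m/(α−1) = 3.2·7.3/2.2 = 10.6182.

MAP: 7.3000. Posterior mean: 10.6182.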